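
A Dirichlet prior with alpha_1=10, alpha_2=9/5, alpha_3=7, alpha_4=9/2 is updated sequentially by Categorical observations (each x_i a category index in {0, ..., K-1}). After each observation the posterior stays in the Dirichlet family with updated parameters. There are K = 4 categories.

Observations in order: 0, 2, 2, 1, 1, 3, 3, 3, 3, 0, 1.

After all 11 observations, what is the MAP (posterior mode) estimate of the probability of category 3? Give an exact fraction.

obs 1: x=0 → posterior Dirichlet(11, 9/5, 7, 9/2)
obs 2: x=2 → posterior Dirichlet(11, 9/5, 8, 9/2)
obs 3: x=2 → posterior Dirichlet(11, 9/5, 9, 9/2)
obs 4: x=1 → posterior Dirichlet(11, 14/5, 9, 9/2)
obs 5: x=1 → posterior Dirichlet(11, 19/5, 9, 9/2)
obs 6: x=3 → posterior Dirichlet(11, 19/5, 9, 11/2)
obs 7: x=3 → posterior Dirichlet(11, 19/5, 9, 13/2)
obs 8: x=3 → posterior Dirichlet(11, 19/5, 9, 15/2)
obs 9: x=3 → posterior Dirichlet(11, 19/5, 9, 17/2)
obs 10: x=0 → posterior Dirichlet(12, 19/5, 9, 17/2)
obs 11: x=1 → posterior Dirichlet(12, 24/5, 9, 17/2)

25/101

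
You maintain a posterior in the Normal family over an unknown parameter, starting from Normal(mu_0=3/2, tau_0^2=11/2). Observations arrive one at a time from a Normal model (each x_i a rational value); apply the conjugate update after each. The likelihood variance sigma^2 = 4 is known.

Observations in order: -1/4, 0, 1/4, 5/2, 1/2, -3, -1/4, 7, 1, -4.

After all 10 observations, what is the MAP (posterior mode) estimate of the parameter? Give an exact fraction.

213/472

obs 1: x=-1/4 → posterior Normal(37/76, 44/19)
obs 2: x=0 → posterior Normal(37/120, 22/15)
obs 3: x=1/4 → posterior Normal(12/41, 44/41)
obs 4: x=5/2 → posterior Normal(79/104, 11/13)
obs 5: x=1/2 → posterior Normal(5/7, 44/63)
obs 6: x=-3 → posterior Normal(6/37, 22/37)
obs 7: x=-1/4 → posterior Normal(37/340, 44/85)
obs 8: x=7 → posterior Normal(115/128, 11/24)
obs 9: x=1 → posterior Normal(389/428, 44/107)
obs 10: x=-4 → posterior Normal(213/472, 22/59)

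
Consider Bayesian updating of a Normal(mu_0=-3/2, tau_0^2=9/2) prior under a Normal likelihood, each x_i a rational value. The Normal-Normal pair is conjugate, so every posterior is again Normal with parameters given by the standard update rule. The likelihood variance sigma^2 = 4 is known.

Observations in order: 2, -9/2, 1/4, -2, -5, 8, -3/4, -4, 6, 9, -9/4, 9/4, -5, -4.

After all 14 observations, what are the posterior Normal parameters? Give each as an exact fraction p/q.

mu_0=-6/67, tau_0^2=18/67

obs 1: x=2 → posterior Normal(6/17, 36/17)
obs 2: x=-9/2 → posterior Normal(-69/52, 18/13)
obs 3: x=1/4 → posterior Normal(-129/140, 36/35)
obs 4: x=-2 → posterior Normal(-201/176, 9/11)
obs 5: x=-5 → posterior Normal(-381/212, 36/53)
obs 6: x=8 → posterior Normal(-3/8, 18/31)
obs 7: x=-3/4 → posterior Normal(-30/71, 36/71)
obs 8: x=-4 → posterior Normal(-33/40, 9/20)
obs 9: x=6 → posterior Normal(-12/89, 36/89)
obs 10: x=9 → posterior Normal(69/98, 18/49)
obs 11: x=-9/4 → posterior Normal(195/428, 36/107)
obs 12: x=9/4 → posterior Normal(69/116, 9/29)
obs 13: x=-5 → posterior Normal(24/125, 36/125)
obs 14: x=-4 → posterior Normal(-6/67, 18/67)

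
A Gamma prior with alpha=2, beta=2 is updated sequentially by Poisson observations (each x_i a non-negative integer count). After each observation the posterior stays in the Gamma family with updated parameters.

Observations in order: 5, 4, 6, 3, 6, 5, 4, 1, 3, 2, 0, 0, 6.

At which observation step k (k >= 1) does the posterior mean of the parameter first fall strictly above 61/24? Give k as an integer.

k = 2

obs 1: x=5 → posterior Gamma(7, 3)
obs 2: x=4 → posterior Gamma(11, 4)
obs 3: x=6 → posterior Gamma(17, 5)
obs 4: x=3 → posterior Gamma(20, 6)
obs 5: x=6 → posterior Gamma(26, 7)
obs 6: x=5 → posterior Gamma(31, 8)
obs 7: x=4 → posterior Gamma(35, 9)
obs 8: x=1 → posterior Gamma(36, 10)
obs 9: x=3 → posterior Gamma(39, 11)
obs 10: x=2 → posterior Gamma(41, 12)
obs 11: x=0 → posterior Gamma(41, 13)
obs 12: x=0 → posterior Gamma(41, 14)
obs 13: x=6 → posterior Gamma(47, 15)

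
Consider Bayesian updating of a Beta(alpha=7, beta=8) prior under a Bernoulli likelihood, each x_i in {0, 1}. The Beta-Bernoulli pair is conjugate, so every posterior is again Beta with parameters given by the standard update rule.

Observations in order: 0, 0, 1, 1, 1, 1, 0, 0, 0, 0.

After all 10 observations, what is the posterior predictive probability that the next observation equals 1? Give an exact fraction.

11/25

obs 1: x=0 → posterior Beta(7, 9)
obs 2: x=0 → posterior Beta(7, 10)
obs 3: x=1 → posterior Beta(8, 10)
obs 4: x=1 → posterior Beta(9, 10)
obs 5: x=1 → posterior Beta(10, 10)
obs 6: x=1 → posterior Beta(11, 10)
obs 7: x=0 → posterior Beta(11, 11)
obs 8: x=0 → posterior Beta(11, 12)
obs 9: x=0 → posterior Beta(11, 13)
obs 10: x=0 → posterior Beta(11, 14)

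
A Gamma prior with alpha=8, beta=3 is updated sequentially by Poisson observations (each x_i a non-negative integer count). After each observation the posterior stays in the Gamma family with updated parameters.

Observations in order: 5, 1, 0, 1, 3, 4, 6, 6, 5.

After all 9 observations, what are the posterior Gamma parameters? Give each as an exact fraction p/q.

obs 1: x=5 → posterior Gamma(13, 4)
obs 2: x=1 → posterior Gamma(14, 5)
obs 3: x=0 → posterior Gamma(14, 6)
obs 4: x=1 → posterior Gamma(15, 7)
obs 5: x=3 → posterior Gamma(18, 8)
obs 6: x=4 → posterior Gamma(22, 9)
obs 7: x=6 → posterior Gamma(28, 10)
obs 8: x=6 → posterior Gamma(34, 11)
obs 9: x=5 → posterior Gamma(39, 12)

alpha=39, beta=12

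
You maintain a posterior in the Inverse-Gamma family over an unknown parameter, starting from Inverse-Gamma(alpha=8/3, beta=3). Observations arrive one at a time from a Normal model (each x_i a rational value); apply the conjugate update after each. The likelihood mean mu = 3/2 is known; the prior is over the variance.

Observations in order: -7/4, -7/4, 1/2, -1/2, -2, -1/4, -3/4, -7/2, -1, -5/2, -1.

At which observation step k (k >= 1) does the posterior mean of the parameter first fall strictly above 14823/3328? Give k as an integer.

obs 1: x=-7/4 → posterior Inverse-Gamma(19/6, 265/32)
obs 2: x=-7/4 → posterior Inverse-Gamma(11/3, 217/16)
obs 3: x=1/2 → posterior Inverse-Gamma(25/6, 225/16)
obs 4: x=-1/2 → posterior Inverse-Gamma(14/3, 257/16)
obs 5: x=-2 → posterior Inverse-Gamma(31/6, 355/16)
obs 6: x=-1/4 → posterior Inverse-Gamma(17/3, 759/32)
obs 7: x=-3/4 → posterior Inverse-Gamma(37/6, 105/4)
obs 8: x=-7/2 → posterior Inverse-Gamma(20/3, 155/4)
obs 9: x=-1 → posterior Inverse-Gamma(43/6, 335/8)
obs 10: x=-5/2 → posterior Inverse-Gamma(23/3, 399/8)
obs 11: x=-1 → posterior Inverse-Gamma(49/6, 53)

k = 2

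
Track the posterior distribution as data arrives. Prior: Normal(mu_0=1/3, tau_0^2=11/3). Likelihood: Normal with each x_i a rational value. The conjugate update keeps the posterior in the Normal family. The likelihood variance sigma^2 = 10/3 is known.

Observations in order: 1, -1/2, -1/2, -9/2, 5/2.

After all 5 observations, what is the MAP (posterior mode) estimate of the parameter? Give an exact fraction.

-56/195

obs 1: x=1 → posterior Normal(43/63, 110/63)
obs 2: x=-1/2 → posterior Normal(53/192, 55/48)
obs 3: x=-1/2 → posterior Normal(10/129, 110/129)
obs 4: x=-9/2 → posterior Normal(-277/324, 55/81)
obs 5: x=5/2 → posterior Normal(-56/195, 22/39)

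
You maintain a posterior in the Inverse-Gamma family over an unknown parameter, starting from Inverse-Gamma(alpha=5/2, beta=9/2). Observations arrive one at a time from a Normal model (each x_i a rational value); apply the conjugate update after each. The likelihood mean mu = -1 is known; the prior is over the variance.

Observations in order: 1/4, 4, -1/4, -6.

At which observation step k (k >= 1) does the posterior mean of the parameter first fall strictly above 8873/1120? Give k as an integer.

obs 1: x=1/4 → posterior Inverse-Gamma(3, 169/32)
obs 2: x=4 → posterior Inverse-Gamma(7/2, 569/32)
obs 3: x=-1/4 → posterior Inverse-Gamma(4, 289/16)
obs 4: x=-6 → posterior Inverse-Gamma(9/2, 489/16)

k = 4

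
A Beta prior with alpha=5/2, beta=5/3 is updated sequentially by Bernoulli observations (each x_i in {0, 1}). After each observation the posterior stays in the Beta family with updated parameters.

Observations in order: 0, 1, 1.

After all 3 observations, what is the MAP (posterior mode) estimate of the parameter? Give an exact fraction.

obs 1: x=0 → posterior Beta(5/2, 8/3)
obs 2: x=1 → posterior Beta(7/2, 8/3)
obs 3: x=1 → posterior Beta(9/2, 8/3)

21/31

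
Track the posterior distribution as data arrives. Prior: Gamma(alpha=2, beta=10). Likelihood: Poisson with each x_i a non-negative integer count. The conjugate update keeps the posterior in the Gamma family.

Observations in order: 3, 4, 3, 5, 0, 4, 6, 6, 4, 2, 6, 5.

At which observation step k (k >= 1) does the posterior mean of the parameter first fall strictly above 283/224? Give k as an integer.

k = 6

obs 1: x=3 → posterior Gamma(5, 11)
obs 2: x=4 → posterior Gamma(9, 12)
obs 3: x=3 → posterior Gamma(12, 13)
obs 4: x=5 → posterior Gamma(17, 14)
obs 5: x=0 → posterior Gamma(17, 15)
obs 6: x=4 → posterior Gamma(21, 16)
obs 7: x=6 → posterior Gamma(27, 17)
obs 8: x=6 → posterior Gamma(33, 18)
obs 9: x=4 → posterior Gamma(37, 19)
obs 10: x=2 → posterior Gamma(39, 20)
obs 11: x=6 → posterior Gamma(45, 21)
obs 12: x=5 → posterior Gamma(50, 22)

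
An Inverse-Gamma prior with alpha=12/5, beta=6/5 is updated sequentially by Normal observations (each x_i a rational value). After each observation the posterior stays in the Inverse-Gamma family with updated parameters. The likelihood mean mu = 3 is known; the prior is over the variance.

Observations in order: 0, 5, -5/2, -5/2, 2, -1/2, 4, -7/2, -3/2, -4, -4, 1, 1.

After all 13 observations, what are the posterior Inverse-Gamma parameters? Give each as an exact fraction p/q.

obs 1: x=0 → posterior Inverse-Gamma(29/10, 57/10)
obs 2: x=5 → posterior Inverse-Gamma(17/5, 77/10)
obs 3: x=-5/2 → posterior Inverse-Gamma(39/10, 913/40)
obs 4: x=-5/2 → posterior Inverse-Gamma(22/5, 759/20)
obs 5: x=2 → posterior Inverse-Gamma(49/10, 769/20)
obs 6: x=-1/2 → posterior Inverse-Gamma(27/5, 1783/40)
obs 7: x=4 → posterior Inverse-Gamma(59/10, 1803/40)
obs 8: x=-7/2 → posterior Inverse-Gamma(32/5, 331/5)
obs 9: x=-3/2 → posterior Inverse-Gamma(69/10, 3053/40)
obs 10: x=-4 → posterior Inverse-Gamma(37/5, 4033/40)
obs 11: x=-4 → posterior Inverse-Gamma(79/10, 5013/40)
obs 12: x=1 → posterior Inverse-Gamma(42/5, 5093/40)
obs 13: x=1 → posterior Inverse-Gamma(89/10, 5173/40)

alpha=89/10, beta=5173/40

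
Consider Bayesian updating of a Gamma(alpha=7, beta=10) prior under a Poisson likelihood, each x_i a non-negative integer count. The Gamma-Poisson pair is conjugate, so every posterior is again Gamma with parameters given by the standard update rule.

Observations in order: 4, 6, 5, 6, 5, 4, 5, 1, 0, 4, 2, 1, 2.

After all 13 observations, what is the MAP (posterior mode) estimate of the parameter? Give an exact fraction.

51/23

obs 1: x=4 → posterior Gamma(11, 11)
obs 2: x=6 → posterior Gamma(17, 12)
obs 3: x=5 → posterior Gamma(22, 13)
obs 4: x=6 → posterior Gamma(28, 14)
obs 5: x=5 → posterior Gamma(33, 15)
obs 6: x=4 → posterior Gamma(37, 16)
obs 7: x=5 → posterior Gamma(42, 17)
obs 8: x=1 → posterior Gamma(43, 18)
obs 9: x=0 → posterior Gamma(43, 19)
obs 10: x=4 → posterior Gamma(47, 20)
obs 11: x=2 → posterior Gamma(49, 21)
obs 12: x=1 → posterior Gamma(50, 22)
obs 13: x=2 → posterior Gamma(52, 23)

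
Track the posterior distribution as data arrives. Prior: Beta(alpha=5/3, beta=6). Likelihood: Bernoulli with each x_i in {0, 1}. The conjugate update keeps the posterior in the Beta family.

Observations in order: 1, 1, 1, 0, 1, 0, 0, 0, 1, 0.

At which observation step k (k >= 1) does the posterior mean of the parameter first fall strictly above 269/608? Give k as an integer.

k = 5

obs 1: x=1 → posterior Beta(8/3, 6)
obs 2: x=1 → posterior Beta(11/3, 6)
obs 3: x=1 → posterior Beta(14/3, 6)
obs 4: x=0 → posterior Beta(14/3, 7)
obs 5: x=1 → posterior Beta(17/3, 7)
obs 6: x=0 → posterior Beta(17/3, 8)
obs 7: x=0 → posterior Beta(17/3, 9)
obs 8: x=0 → posterior Beta(17/3, 10)
obs 9: x=1 → posterior Beta(20/3, 10)
obs 10: x=0 → posterior Beta(20/3, 11)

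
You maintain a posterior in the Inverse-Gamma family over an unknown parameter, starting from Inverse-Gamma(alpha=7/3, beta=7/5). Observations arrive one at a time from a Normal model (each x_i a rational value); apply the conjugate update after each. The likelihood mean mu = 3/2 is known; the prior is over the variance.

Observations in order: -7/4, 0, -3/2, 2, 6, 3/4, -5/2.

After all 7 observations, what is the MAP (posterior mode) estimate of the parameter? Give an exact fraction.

7401/1640

obs 1: x=-7/4 → posterior Inverse-Gamma(17/6, 1069/160)
obs 2: x=0 → posterior Inverse-Gamma(10/3, 1249/160)
obs 3: x=-3/2 → posterior Inverse-Gamma(23/6, 1969/160)
obs 4: x=2 → posterior Inverse-Gamma(13/3, 1989/160)
obs 5: x=6 → posterior Inverse-Gamma(29/6, 3609/160)
obs 6: x=3/4 → posterior Inverse-Gamma(16/3, 1827/80)
obs 7: x=-5/2 → posterior Inverse-Gamma(35/6, 2467/80)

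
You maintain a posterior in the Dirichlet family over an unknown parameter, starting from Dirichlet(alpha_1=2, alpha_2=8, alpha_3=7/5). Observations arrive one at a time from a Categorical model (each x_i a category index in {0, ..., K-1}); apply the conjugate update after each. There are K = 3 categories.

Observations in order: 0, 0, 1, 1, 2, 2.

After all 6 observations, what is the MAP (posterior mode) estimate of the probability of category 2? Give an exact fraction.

1/6

obs 1: x=0 → posterior Dirichlet(3, 8, 7/5)
obs 2: x=0 → posterior Dirichlet(4, 8, 7/5)
obs 3: x=1 → posterior Dirichlet(4, 9, 7/5)
obs 4: x=1 → posterior Dirichlet(4, 10, 7/5)
obs 5: x=2 → posterior Dirichlet(4, 10, 12/5)
obs 6: x=2 → posterior Dirichlet(4, 10, 17/5)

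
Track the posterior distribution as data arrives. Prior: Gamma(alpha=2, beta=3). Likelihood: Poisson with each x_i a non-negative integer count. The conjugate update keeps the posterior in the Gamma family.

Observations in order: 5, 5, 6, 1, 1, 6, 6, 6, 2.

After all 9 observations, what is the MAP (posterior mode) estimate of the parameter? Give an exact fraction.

13/4

obs 1: x=5 → posterior Gamma(7, 4)
obs 2: x=5 → posterior Gamma(12, 5)
obs 3: x=6 → posterior Gamma(18, 6)
obs 4: x=1 → posterior Gamma(19, 7)
obs 5: x=1 → posterior Gamma(20, 8)
obs 6: x=6 → posterior Gamma(26, 9)
obs 7: x=6 → posterior Gamma(32, 10)
obs 8: x=6 → posterior Gamma(38, 11)
obs 9: x=2 → posterior Gamma(40, 12)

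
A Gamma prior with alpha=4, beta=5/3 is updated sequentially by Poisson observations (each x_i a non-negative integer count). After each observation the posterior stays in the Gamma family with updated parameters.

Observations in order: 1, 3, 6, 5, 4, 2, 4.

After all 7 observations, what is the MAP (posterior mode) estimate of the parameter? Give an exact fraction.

42/13

obs 1: x=1 → posterior Gamma(5, 8/3)
obs 2: x=3 → posterior Gamma(8, 11/3)
obs 3: x=6 → posterior Gamma(14, 14/3)
obs 4: x=5 → posterior Gamma(19, 17/3)
obs 5: x=4 → posterior Gamma(23, 20/3)
obs 6: x=2 → posterior Gamma(25, 23/3)
obs 7: x=4 → posterior Gamma(29, 26/3)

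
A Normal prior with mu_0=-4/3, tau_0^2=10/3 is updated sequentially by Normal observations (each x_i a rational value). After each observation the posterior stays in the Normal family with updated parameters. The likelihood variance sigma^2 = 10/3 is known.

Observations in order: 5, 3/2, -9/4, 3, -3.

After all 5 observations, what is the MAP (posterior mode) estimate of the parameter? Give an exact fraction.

obs 1: x=5 → posterior Normal(11/6, 5/3)
obs 2: x=3/2 → posterior Normal(31/18, 10/9)
obs 3: x=-9/4 → posterior Normal(35/48, 5/6)
obs 4: x=3 → posterior Normal(71/60, 2/3)
obs 5: x=-3 → posterior Normal(35/72, 5/9)

35/72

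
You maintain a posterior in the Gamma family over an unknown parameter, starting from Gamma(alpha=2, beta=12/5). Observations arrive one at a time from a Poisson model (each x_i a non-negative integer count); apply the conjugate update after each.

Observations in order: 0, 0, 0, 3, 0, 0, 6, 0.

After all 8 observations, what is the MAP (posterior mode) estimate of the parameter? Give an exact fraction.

25/26

obs 1: x=0 → posterior Gamma(2, 17/5)
obs 2: x=0 → posterior Gamma(2, 22/5)
obs 3: x=0 → posterior Gamma(2, 27/5)
obs 4: x=3 → posterior Gamma(5, 32/5)
obs 5: x=0 → posterior Gamma(5, 37/5)
obs 6: x=0 → posterior Gamma(5, 42/5)
obs 7: x=6 → posterior Gamma(11, 47/5)
obs 8: x=0 → posterior Gamma(11, 52/5)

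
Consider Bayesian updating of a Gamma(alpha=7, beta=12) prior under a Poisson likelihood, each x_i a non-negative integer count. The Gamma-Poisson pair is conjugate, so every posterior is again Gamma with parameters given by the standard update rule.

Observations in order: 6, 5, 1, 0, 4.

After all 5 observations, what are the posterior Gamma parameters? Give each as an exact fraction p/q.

obs 1: x=6 → posterior Gamma(13, 13)
obs 2: x=5 → posterior Gamma(18, 14)
obs 3: x=1 → posterior Gamma(19, 15)
obs 4: x=0 → posterior Gamma(19, 16)
obs 5: x=4 → posterior Gamma(23, 17)

alpha=23, beta=17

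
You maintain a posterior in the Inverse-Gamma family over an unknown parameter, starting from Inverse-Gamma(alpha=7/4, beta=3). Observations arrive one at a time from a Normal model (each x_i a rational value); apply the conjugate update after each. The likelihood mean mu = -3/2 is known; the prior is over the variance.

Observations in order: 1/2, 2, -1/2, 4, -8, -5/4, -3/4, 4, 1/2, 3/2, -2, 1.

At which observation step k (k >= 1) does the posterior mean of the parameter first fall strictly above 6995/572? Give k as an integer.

k = 5

obs 1: x=1/2 → posterior Inverse-Gamma(9/4, 5)
obs 2: x=2 → posterior Inverse-Gamma(11/4, 89/8)
obs 3: x=-1/2 → posterior Inverse-Gamma(13/4, 93/8)
obs 4: x=4 → posterior Inverse-Gamma(15/4, 107/4)
obs 5: x=-8 → posterior Inverse-Gamma(17/4, 383/8)
obs 6: x=-5/4 → posterior Inverse-Gamma(19/4, 1533/32)
obs 7: x=-3/4 → posterior Inverse-Gamma(21/4, 771/16)
obs 8: x=4 → posterior Inverse-Gamma(23/4, 1013/16)
obs 9: x=1/2 → posterior Inverse-Gamma(25/4, 1045/16)
obs 10: x=3/2 → posterior Inverse-Gamma(27/4, 1117/16)
obs 11: x=-2 → posterior Inverse-Gamma(29/4, 1119/16)
obs 12: x=1 → posterior Inverse-Gamma(31/4, 1169/16)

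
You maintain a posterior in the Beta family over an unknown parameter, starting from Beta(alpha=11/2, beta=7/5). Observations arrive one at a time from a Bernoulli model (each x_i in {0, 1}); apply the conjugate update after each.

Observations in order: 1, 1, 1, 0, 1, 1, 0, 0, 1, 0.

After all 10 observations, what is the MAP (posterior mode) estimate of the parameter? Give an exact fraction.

obs 1: x=1 → posterior Beta(13/2, 7/5)
obs 2: x=1 → posterior Beta(15/2, 7/5)
obs 3: x=1 → posterior Beta(17/2, 7/5)
obs 4: x=0 → posterior Beta(17/2, 12/5)
obs 5: x=1 → posterior Beta(19/2, 12/5)
obs 6: x=1 → posterior Beta(21/2, 12/5)
obs 7: x=0 → posterior Beta(21/2, 17/5)
obs 8: x=0 → posterior Beta(21/2, 22/5)
obs 9: x=1 → posterior Beta(23/2, 22/5)
obs 10: x=0 → posterior Beta(23/2, 27/5)

105/149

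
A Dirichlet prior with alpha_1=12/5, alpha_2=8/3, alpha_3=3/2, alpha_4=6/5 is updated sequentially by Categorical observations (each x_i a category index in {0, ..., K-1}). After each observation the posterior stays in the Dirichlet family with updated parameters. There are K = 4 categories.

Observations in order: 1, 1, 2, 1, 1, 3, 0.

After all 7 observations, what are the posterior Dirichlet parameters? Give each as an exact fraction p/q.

obs 1: x=1 → posterior Dirichlet(12/5, 11/3, 3/2, 6/5)
obs 2: x=1 → posterior Dirichlet(12/5, 14/3, 3/2, 6/5)
obs 3: x=2 → posterior Dirichlet(12/5, 14/3, 5/2, 6/5)
obs 4: x=1 → posterior Dirichlet(12/5, 17/3, 5/2, 6/5)
obs 5: x=1 → posterior Dirichlet(12/5, 20/3, 5/2, 6/5)
obs 6: x=3 → posterior Dirichlet(12/5, 20/3, 5/2, 11/5)
obs 7: x=0 → posterior Dirichlet(17/5, 20/3, 5/2, 11/5)

alpha_1=17/5, alpha_2=20/3, alpha_3=5/2, alpha_4=11/5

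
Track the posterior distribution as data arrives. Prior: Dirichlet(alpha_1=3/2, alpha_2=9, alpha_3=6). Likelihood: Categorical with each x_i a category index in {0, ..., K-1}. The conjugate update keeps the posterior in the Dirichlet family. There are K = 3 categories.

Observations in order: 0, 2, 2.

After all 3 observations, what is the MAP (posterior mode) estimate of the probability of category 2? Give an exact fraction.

14/33

obs 1: x=0 → posterior Dirichlet(5/2, 9, 6)
obs 2: x=2 → posterior Dirichlet(5/2, 9, 7)
obs 3: x=2 → posterior Dirichlet(5/2, 9, 8)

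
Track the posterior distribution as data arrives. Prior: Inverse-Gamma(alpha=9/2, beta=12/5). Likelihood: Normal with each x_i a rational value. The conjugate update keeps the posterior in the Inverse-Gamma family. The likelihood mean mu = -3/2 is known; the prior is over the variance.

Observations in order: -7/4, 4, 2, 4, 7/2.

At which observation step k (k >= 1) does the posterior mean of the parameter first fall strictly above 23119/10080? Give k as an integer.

obs 1: x=-7/4 → posterior Inverse-Gamma(5, 389/160)
obs 2: x=4 → posterior Inverse-Gamma(11/2, 2809/160)
obs 3: x=2 → posterior Inverse-Gamma(6, 3789/160)
obs 4: x=4 → posterior Inverse-Gamma(13/2, 6209/160)
obs 5: x=7/2 → posterior Inverse-Gamma(7, 8209/160)

k = 2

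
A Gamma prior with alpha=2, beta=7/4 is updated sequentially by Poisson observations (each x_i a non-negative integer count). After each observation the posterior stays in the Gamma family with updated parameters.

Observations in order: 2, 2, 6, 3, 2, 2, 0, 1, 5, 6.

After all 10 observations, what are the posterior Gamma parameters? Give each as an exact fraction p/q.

alpha=31, beta=47/4

obs 1: x=2 → posterior Gamma(4, 11/4)
obs 2: x=2 → posterior Gamma(6, 15/4)
obs 3: x=6 → posterior Gamma(12, 19/4)
obs 4: x=3 → posterior Gamma(15, 23/4)
obs 5: x=2 → posterior Gamma(17, 27/4)
obs 6: x=2 → posterior Gamma(19, 31/4)
obs 7: x=0 → posterior Gamma(19, 35/4)
obs 8: x=1 → posterior Gamma(20, 39/4)
obs 9: x=5 → posterior Gamma(25, 43/4)
obs 10: x=6 → posterior Gamma(31, 47/4)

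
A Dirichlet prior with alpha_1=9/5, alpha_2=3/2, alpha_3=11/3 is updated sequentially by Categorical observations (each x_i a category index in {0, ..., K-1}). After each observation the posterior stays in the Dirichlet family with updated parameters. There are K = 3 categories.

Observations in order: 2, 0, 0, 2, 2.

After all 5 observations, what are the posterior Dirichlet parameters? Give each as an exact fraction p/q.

obs 1: x=2 → posterior Dirichlet(9/5, 3/2, 14/3)
obs 2: x=0 → posterior Dirichlet(14/5, 3/2, 14/3)
obs 3: x=0 → posterior Dirichlet(19/5, 3/2, 14/3)
obs 4: x=2 → posterior Dirichlet(19/5, 3/2, 17/3)
obs 5: x=2 → posterior Dirichlet(19/5, 3/2, 20/3)

alpha_1=19/5, alpha_2=3/2, alpha_3=20/3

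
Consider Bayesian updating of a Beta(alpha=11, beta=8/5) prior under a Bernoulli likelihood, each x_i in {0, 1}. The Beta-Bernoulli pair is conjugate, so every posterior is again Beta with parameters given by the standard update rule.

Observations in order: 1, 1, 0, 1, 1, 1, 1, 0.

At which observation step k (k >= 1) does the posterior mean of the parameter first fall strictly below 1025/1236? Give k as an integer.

obs 1: x=1 → posterior Beta(12, 8/5)
obs 2: x=1 → posterior Beta(13, 8/5)
obs 3: x=0 → posterior Beta(13, 13/5)
obs 4: x=1 → posterior Beta(14, 13/5)
obs 5: x=1 → posterior Beta(15, 13/5)
obs 6: x=1 → posterior Beta(16, 13/5)
obs 7: x=1 → posterior Beta(17, 13/5)
obs 8: x=0 → posterior Beta(17, 18/5)

k = 8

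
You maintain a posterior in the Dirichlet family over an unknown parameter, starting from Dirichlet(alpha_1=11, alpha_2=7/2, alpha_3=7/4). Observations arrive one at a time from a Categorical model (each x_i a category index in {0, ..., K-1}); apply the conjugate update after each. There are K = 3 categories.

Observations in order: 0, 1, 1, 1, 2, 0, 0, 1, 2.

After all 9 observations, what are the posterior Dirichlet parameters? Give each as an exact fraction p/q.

obs 1: x=0 → posterior Dirichlet(12, 7/2, 7/4)
obs 2: x=1 → posterior Dirichlet(12, 9/2, 7/4)
obs 3: x=1 → posterior Dirichlet(12, 11/2, 7/4)
obs 4: x=1 → posterior Dirichlet(12, 13/2, 7/4)
obs 5: x=2 → posterior Dirichlet(12, 13/2, 11/4)
obs 6: x=0 → posterior Dirichlet(13, 13/2, 11/4)
obs 7: x=0 → posterior Dirichlet(14, 13/2, 11/4)
obs 8: x=1 → posterior Dirichlet(14, 15/2, 11/4)
obs 9: x=2 → posterior Dirichlet(14, 15/2, 15/4)

alpha_1=14, alpha_2=15/2, alpha_3=15/4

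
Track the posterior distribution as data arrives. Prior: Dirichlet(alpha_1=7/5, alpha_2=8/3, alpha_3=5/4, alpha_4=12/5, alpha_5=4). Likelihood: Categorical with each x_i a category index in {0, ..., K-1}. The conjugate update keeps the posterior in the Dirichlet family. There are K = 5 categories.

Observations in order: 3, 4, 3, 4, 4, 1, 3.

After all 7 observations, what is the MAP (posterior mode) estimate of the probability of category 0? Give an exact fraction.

obs 1: x=3 → posterior Dirichlet(7/5, 8/3, 5/4, 17/5, 4)
obs 2: x=4 → posterior Dirichlet(7/5, 8/3, 5/4, 17/5, 5)
obs 3: x=3 → posterior Dirichlet(7/5, 8/3, 5/4, 22/5, 5)
obs 4: x=4 → posterior Dirichlet(7/5, 8/3, 5/4, 22/5, 6)
obs 5: x=4 → posterior Dirichlet(7/5, 8/3, 5/4, 22/5, 7)
obs 6: x=1 → posterior Dirichlet(7/5, 11/3, 5/4, 22/5, 7)
obs 7: x=3 → posterior Dirichlet(7/5, 11/3, 5/4, 27/5, 7)

24/823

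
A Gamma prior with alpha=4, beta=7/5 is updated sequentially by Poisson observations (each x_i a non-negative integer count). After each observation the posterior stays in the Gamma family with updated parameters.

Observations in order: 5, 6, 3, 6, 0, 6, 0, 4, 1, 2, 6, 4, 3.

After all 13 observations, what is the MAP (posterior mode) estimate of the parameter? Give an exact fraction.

obs 1: x=5 → posterior Gamma(9, 12/5)
obs 2: x=6 → posterior Gamma(15, 17/5)
obs 3: x=3 → posterior Gamma(18, 22/5)
obs 4: x=6 → posterior Gamma(24, 27/5)
obs 5: x=0 → posterior Gamma(24, 32/5)
obs 6: x=6 → posterior Gamma(30, 37/5)
obs 7: x=0 → posterior Gamma(30, 42/5)
obs 8: x=4 → posterior Gamma(34, 47/5)
obs 9: x=1 → posterior Gamma(35, 52/5)
obs 10: x=2 → posterior Gamma(37, 57/5)
obs 11: x=6 → posterior Gamma(43, 62/5)
obs 12: x=4 → posterior Gamma(47, 67/5)
obs 13: x=3 → posterior Gamma(50, 72/5)

245/72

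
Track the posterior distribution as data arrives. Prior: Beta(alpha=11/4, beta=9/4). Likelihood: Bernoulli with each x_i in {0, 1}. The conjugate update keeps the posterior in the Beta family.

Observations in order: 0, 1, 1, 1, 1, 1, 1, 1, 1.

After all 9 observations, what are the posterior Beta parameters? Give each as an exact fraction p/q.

alpha=43/4, beta=13/4

obs 1: x=0 → posterior Beta(11/4, 13/4)
obs 2: x=1 → posterior Beta(15/4, 13/4)
obs 3: x=1 → posterior Beta(19/4, 13/4)
obs 4: x=1 → posterior Beta(23/4, 13/4)
obs 5: x=1 → posterior Beta(27/4, 13/4)
obs 6: x=1 → posterior Beta(31/4, 13/4)
obs 7: x=1 → posterior Beta(35/4, 13/4)
obs 8: x=1 → posterior Beta(39/4, 13/4)
obs 9: x=1 → posterior Beta(43/4, 13/4)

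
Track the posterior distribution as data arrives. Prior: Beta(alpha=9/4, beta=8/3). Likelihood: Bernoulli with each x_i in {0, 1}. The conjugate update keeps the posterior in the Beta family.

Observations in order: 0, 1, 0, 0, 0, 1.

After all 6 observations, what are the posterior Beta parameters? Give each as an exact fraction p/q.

alpha=17/4, beta=20/3

obs 1: x=0 → posterior Beta(9/4, 11/3)
obs 2: x=1 → posterior Beta(13/4, 11/3)
obs 3: x=0 → posterior Beta(13/4, 14/3)
obs 4: x=0 → posterior Beta(13/4, 17/3)
obs 5: x=0 → posterior Beta(13/4, 20/3)
obs 6: x=1 → posterior Beta(17/4, 20/3)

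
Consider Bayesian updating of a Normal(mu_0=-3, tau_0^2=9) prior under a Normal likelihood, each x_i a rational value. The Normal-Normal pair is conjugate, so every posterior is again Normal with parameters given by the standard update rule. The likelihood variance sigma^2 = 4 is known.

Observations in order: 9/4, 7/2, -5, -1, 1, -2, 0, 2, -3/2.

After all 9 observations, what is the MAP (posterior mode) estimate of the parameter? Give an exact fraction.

obs 1: x=9/4 → posterior Normal(33/52, 36/13)
obs 2: x=7/2 → posterior Normal(159/88, 18/11)
obs 3: x=-5 → posterior Normal(-21/124, 36/31)
obs 4: x=-1 → posterior Normal(-57/160, 9/10)
obs 5: x=1 → posterior Normal(-3/28, 36/49)
obs 6: x=-2 → posterior Normal(-93/232, 18/29)
obs 7: x=0 → posterior Normal(-93/268, 36/67)
obs 8: x=2 → posterior Normal(-21/304, 9/19)
obs 9: x=-3/2 → posterior Normal(-15/68, 36/85)

-15/68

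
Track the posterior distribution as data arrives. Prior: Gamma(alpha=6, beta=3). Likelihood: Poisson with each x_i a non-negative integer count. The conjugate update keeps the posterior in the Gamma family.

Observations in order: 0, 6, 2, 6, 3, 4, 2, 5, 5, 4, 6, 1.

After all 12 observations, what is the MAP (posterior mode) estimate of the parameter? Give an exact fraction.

obs 1: x=0 → posterior Gamma(6, 4)
obs 2: x=6 → posterior Gamma(12, 5)
obs 3: x=2 → posterior Gamma(14, 6)
obs 4: x=6 → posterior Gamma(20, 7)
obs 5: x=3 → posterior Gamma(23, 8)
obs 6: x=4 → posterior Gamma(27, 9)
obs 7: x=2 → posterior Gamma(29, 10)
obs 8: x=5 → posterior Gamma(34, 11)
obs 9: x=5 → posterior Gamma(39, 12)
obs 10: x=4 → posterior Gamma(43, 13)
obs 11: x=6 → posterior Gamma(49, 14)
obs 12: x=1 → posterior Gamma(50, 15)

49/15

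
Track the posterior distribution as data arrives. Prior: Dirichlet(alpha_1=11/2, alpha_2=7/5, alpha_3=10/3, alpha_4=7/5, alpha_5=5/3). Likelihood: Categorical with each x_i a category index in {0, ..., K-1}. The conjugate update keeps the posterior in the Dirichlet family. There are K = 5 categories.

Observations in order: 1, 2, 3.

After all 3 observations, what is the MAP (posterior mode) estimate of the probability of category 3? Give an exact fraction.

14/113

obs 1: x=1 → posterior Dirichlet(11/2, 12/5, 10/3, 7/5, 5/3)
obs 2: x=2 → posterior Dirichlet(11/2, 12/5, 13/3, 7/5, 5/3)
obs 3: x=3 → posterior Dirichlet(11/2, 12/5, 13/3, 12/5, 5/3)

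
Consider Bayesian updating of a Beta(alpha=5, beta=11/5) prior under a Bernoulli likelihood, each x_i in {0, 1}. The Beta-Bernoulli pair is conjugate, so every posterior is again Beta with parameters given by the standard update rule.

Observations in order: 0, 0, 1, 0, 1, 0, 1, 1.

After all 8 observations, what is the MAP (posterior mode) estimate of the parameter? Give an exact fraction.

obs 1: x=0 → posterior Beta(5, 16/5)
obs 2: x=0 → posterior Beta(5, 21/5)
obs 3: x=1 → posterior Beta(6, 21/5)
obs 4: x=0 → posterior Beta(6, 26/5)
obs 5: x=1 → posterior Beta(7, 26/5)
obs 6: x=0 → posterior Beta(7, 31/5)
obs 7: x=1 → posterior Beta(8, 31/5)
obs 8: x=1 → posterior Beta(9, 31/5)

20/33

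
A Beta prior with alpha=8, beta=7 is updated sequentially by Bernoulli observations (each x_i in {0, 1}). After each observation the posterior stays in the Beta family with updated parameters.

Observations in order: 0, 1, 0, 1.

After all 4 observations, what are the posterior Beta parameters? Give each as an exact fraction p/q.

alpha=10, beta=9

obs 1: x=0 → posterior Beta(8, 8)
obs 2: x=1 → posterior Beta(9, 8)
obs 3: x=0 → posterior Beta(9, 9)
obs 4: x=1 → posterior Beta(10, 9)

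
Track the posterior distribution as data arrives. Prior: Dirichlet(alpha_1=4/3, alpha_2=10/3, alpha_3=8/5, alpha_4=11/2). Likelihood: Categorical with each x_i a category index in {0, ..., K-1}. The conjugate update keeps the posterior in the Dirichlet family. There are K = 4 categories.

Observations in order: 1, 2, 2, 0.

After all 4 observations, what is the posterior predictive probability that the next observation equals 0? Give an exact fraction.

70/473

obs 1: x=1 → posterior Dirichlet(4/3, 13/3, 8/5, 11/2)
obs 2: x=2 → posterior Dirichlet(4/3, 13/3, 13/5, 11/2)
obs 3: x=2 → posterior Dirichlet(4/3, 13/3, 18/5, 11/2)
obs 4: x=0 → posterior Dirichlet(7/3, 13/3, 18/5, 11/2)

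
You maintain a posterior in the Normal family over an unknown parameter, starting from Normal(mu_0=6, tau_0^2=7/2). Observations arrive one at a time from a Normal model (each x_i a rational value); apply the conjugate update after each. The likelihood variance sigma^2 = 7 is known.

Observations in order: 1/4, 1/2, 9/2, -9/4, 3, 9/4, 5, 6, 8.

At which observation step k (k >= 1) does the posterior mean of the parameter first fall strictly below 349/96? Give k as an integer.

obs 1: x=1/4 → posterior Normal(49/12, 7/3)
obs 2: x=1/2 → posterior Normal(51/16, 7/4)
obs 3: x=9/2 → posterior Normal(69/20, 7/5)
obs 4: x=-9/4 → posterior Normal(5/2, 7/6)
obs 5: x=3 → posterior Normal(18/7, 1)
obs 6: x=9/4 → posterior Normal(81/32, 7/8)
obs 7: x=5 → posterior Normal(101/36, 7/9)
obs 8: x=6 → posterior Normal(25/8, 7/10)
obs 9: x=8 → posterior Normal(157/44, 7/11)

k = 2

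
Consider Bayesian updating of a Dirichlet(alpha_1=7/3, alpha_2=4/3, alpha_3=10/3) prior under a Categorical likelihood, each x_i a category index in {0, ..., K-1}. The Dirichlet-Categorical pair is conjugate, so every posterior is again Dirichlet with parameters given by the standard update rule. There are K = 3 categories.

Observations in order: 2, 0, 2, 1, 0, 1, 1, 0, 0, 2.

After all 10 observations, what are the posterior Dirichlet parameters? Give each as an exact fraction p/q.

alpha_1=19/3, alpha_2=13/3, alpha_3=19/3

obs 1: x=2 → posterior Dirichlet(7/3, 4/3, 13/3)
obs 2: x=0 → posterior Dirichlet(10/3, 4/3, 13/3)
obs 3: x=2 → posterior Dirichlet(10/3, 4/3, 16/3)
obs 4: x=1 → posterior Dirichlet(10/3, 7/3, 16/3)
obs 5: x=0 → posterior Dirichlet(13/3, 7/3, 16/3)
obs 6: x=1 → posterior Dirichlet(13/3, 10/3, 16/3)
obs 7: x=1 → posterior Dirichlet(13/3, 13/3, 16/3)
obs 8: x=0 → posterior Dirichlet(16/3, 13/3, 16/3)
obs 9: x=0 → posterior Dirichlet(19/3, 13/3, 16/3)
obs 10: x=2 → posterior Dirichlet(19/3, 13/3, 19/3)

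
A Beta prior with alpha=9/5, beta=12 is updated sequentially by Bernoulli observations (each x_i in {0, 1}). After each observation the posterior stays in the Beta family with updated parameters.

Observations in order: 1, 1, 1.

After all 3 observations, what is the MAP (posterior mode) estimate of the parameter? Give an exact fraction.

19/74

obs 1: x=1 → posterior Beta(14/5, 12)
obs 2: x=1 → posterior Beta(19/5, 12)
obs 3: x=1 → posterior Beta(24/5, 12)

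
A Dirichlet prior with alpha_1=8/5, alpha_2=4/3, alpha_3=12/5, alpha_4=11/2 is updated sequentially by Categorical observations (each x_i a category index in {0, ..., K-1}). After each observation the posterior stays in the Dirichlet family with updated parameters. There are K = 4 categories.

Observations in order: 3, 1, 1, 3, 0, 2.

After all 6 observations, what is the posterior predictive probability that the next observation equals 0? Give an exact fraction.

78/505

obs 1: x=3 → posterior Dirichlet(8/5, 4/3, 12/5, 13/2)
obs 2: x=1 → posterior Dirichlet(8/5, 7/3, 12/5, 13/2)
obs 3: x=1 → posterior Dirichlet(8/5, 10/3, 12/5, 13/2)
obs 4: x=3 → posterior Dirichlet(8/5, 10/3, 12/5, 15/2)
obs 5: x=0 → posterior Dirichlet(13/5, 10/3, 12/5, 15/2)
obs 6: x=2 → posterior Dirichlet(13/5, 10/3, 17/5, 15/2)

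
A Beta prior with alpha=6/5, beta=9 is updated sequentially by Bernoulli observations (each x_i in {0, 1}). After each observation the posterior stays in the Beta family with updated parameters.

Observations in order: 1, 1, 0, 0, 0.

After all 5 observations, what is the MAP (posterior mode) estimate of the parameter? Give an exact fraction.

1/6

obs 1: x=1 → posterior Beta(11/5, 9)
obs 2: x=1 → posterior Beta(16/5, 9)
obs 3: x=0 → posterior Beta(16/5, 10)
obs 4: x=0 → posterior Beta(16/5, 11)
obs 5: x=0 → posterior Beta(16/5, 12)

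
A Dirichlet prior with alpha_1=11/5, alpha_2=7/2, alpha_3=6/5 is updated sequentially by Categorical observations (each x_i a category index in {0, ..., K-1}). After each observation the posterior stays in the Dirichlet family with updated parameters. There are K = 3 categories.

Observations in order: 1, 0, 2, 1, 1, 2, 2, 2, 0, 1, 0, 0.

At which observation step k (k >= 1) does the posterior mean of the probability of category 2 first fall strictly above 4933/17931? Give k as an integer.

k = 7

obs 1: x=1 → posterior Dirichlet(11/5, 9/2, 6/5)
obs 2: x=0 → posterior Dirichlet(16/5, 9/2, 6/5)
obs 3: x=2 → posterior Dirichlet(16/5, 9/2, 11/5)
obs 4: x=1 → posterior Dirichlet(16/5, 11/2, 11/5)
obs 5: x=1 → posterior Dirichlet(16/5, 13/2, 11/5)
obs 6: x=2 → posterior Dirichlet(16/5, 13/2, 16/5)
obs 7: x=2 → posterior Dirichlet(16/5, 13/2, 21/5)
obs 8: x=2 → posterior Dirichlet(16/5, 13/2, 26/5)
obs 9: x=0 → posterior Dirichlet(21/5, 13/2, 26/5)
obs 10: x=1 → posterior Dirichlet(21/5, 15/2, 26/5)
obs 11: x=0 → posterior Dirichlet(26/5, 15/2, 26/5)
obs 12: x=0 → posterior Dirichlet(31/5, 15/2, 26/5)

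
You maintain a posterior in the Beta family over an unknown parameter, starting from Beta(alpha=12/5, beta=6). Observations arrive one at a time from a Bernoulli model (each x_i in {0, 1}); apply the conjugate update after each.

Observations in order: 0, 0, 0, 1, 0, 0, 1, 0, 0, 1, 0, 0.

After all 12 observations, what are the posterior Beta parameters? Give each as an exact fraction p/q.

alpha=27/5, beta=15

obs 1: x=0 → posterior Beta(12/5, 7)
obs 2: x=0 → posterior Beta(12/5, 8)
obs 3: x=0 → posterior Beta(12/5, 9)
obs 4: x=1 → posterior Beta(17/5, 9)
obs 5: x=0 → posterior Beta(17/5, 10)
obs 6: x=0 → posterior Beta(17/5, 11)
obs 7: x=1 → posterior Beta(22/5, 11)
obs 8: x=0 → posterior Beta(22/5, 12)
obs 9: x=0 → posterior Beta(22/5, 13)
obs 10: x=1 → posterior Beta(27/5, 13)
obs 11: x=0 → posterior Beta(27/5, 14)
obs 12: x=0 → posterior Beta(27/5, 15)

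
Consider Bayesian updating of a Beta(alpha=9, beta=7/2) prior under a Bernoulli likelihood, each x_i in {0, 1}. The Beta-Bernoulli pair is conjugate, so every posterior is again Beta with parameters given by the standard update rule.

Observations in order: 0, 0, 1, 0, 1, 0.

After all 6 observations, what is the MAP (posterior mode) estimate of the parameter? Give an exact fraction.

obs 1: x=0 → posterior Beta(9, 9/2)
obs 2: x=0 → posterior Beta(9, 11/2)
obs 3: x=1 → posterior Beta(10, 11/2)
obs 4: x=0 → posterior Beta(10, 13/2)
obs 5: x=1 → posterior Beta(11, 13/2)
obs 6: x=0 → posterior Beta(11, 15/2)

20/33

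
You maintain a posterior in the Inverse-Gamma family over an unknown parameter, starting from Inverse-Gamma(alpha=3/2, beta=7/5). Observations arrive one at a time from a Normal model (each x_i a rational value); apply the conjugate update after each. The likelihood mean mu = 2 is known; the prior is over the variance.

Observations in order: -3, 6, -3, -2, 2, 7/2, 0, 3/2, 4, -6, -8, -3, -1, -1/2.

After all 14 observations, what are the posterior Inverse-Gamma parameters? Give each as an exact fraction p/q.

alpha=17/2, beta=5991/40

obs 1: x=-3 → posterior Inverse-Gamma(2, 139/10)
obs 2: x=6 → posterior Inverse-Gamma(5/2, 219/10)
obs 3: x=-3 → posterior Inverse-Gamma(3, 172/5)
obs 4: x=-2 → posterior Inverse-Gamma(7/2, 212/5)
obs 5: x=2 → posterior Inverse-Gamma(4, 212/5)
obs 6: x=7/2 → posterior Inverse-Gamma(9/2, 1741/40)
obs 7: x=0 → posterior Inverse-Gamma(5, 1821/40)
obs 8: x=3/2 → posterior Inverse-Gamma(11/2, 913/20)
obs 9: x=4 → posterior Inverse-Gamma(6, 953/20)
obs 10: x=-6 → posterior Inverse-Gamma(13/2, 1593/20)
obs 11: x=-8 → posterior Inverse-Gamma(7, 2593/20)
obs 12: x=-3 → posterior Inverse-Gamma(15/2, 2843/20)
obs 13: x=-1 → posterior Inverse-Gamma(8, 2933/20)
obs 14: x=-1/2 → posterior Inverse-Gamma(17/2, 5991/40)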